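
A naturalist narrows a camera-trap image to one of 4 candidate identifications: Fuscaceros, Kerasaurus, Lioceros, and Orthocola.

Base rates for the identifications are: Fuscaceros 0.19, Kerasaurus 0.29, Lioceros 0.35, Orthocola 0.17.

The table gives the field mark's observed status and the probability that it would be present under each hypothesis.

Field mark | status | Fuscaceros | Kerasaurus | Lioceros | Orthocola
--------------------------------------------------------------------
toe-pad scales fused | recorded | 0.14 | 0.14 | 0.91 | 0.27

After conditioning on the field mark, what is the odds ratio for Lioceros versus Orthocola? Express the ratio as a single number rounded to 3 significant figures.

6.94

Posterior odds equal prior odds times the likelihood ratio; only the two competing hypotheses matter.
  Lioceros: 0.35 × 0.91 = 0.3185
  Orthocola: 0.17 × 0.27 = 0.0459
Posterior odds = 0.3185 / 0.0459 ≈ 6.94.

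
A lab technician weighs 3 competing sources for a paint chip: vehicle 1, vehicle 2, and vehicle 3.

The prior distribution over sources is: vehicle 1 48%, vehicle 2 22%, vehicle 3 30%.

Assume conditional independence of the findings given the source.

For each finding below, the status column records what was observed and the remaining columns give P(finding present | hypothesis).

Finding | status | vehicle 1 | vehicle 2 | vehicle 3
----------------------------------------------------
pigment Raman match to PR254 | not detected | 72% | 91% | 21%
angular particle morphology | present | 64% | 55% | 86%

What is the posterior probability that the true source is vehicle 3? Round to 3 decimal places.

0.678

By Bayes' rule with conditional independence, the unnormalized weight for each hypothesis is prior × ∏ likelihoods (using 1 − P(present | H) for each absent finding):
  vehicle 1: 0.48 × (1 − 0.72) × 0.64 = 0.086016
  vehicle 2: 0.22 × (1 − 0.91) × 0.55 = 0.01089
  vehicle 3: 0.30 × (1 − 0.21) × 0.86 = 0.20382
Marginal likelihood of the evidence = 0.30073.
P(vehicle 3 | evidence) = 0.20382 / 0.30073 ≈ 0.678.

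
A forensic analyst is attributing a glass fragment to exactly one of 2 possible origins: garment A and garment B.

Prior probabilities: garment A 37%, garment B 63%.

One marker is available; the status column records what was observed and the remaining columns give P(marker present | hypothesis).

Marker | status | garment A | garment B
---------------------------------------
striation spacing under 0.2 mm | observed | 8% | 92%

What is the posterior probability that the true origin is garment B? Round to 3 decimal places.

0.951

Multiply each prior by the likelihood of the marker:
  garment A: 0.37 × 0.08 = 0.0296
  garment B: 0.63 × 0.92 = 0.5796
Normalizing constant Z = 0.0296 + 0.5796 = 0.6092.
P(garment B | evidence) = 0.5796 / 0.6092 ≈ 0.951.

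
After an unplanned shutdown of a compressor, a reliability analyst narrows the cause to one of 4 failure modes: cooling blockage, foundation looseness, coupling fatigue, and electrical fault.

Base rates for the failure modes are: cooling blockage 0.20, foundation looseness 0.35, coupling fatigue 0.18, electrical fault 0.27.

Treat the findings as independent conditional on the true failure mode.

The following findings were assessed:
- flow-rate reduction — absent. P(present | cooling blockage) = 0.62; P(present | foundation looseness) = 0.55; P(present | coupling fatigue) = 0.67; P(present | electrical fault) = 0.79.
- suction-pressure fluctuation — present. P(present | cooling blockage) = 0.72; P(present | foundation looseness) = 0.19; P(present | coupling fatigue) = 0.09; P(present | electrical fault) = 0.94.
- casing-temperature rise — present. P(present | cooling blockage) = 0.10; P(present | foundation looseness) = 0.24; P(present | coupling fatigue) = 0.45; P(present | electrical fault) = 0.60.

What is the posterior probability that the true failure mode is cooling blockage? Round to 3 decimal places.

By Bayes' rule with conditional independence, the unnormalized weight for each hypothesis is prior × ∏ likelihoods (using 1 − P(present | H) for each absent finding):
  cooling blockage: 0.20 × (1 − 0.62) × 0.72 × 0.10 = 0.005472
  foundation looseness: 0.35 × (1 − 0.55) × 0.19 × 0.24 = 0.007182
  coupling fatigue: 0.18 × (1 − 0.67) × 0.09 × 0.45 = 0.0024057
  electrical fault: 0.27 × (1 − 0.79) × 0.94 × 0.60 = 0.031979
Normalizing constant Z = 0.005472 + 0.007182 + 0.0024057 + 0.031979 = 0.047038.
P(cooling blockage | evidence) = 0.005472 / 0.047038 ≈ 0.116.

0.116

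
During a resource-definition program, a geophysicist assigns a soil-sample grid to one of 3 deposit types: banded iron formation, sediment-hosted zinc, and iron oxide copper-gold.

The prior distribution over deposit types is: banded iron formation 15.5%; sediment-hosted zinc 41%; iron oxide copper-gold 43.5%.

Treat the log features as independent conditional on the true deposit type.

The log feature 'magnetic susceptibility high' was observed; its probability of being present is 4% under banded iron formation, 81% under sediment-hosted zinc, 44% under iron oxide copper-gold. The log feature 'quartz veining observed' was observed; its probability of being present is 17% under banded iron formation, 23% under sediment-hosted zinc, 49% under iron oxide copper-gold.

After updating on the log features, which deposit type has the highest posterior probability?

iron oxide copper-gold

For each hypothesis, the unnormalized posterior weight is prior × product of the log feature likelihoods:
  banded iron formation: 0.155 × 0.04 × 0.17 = 0.001054
  sediment-hosted zinc: 0.410 × 0.81 × 0.23 = 0.076383
  iron oxide copper-gold: 0.435 × 0.44 × 0.49 = 0.093786
Marginal likelihood of the evidence = 0.17122.
P(banded iron formation | evidence) ≈ 0.001054 / 0.17122 ≈ 0.006
P(sediment-hosted zinc | evidence) ≈ 0.076383 / 0.17122 ≈ 0.446
P(iron oxide copper-gold | evidence) ≈ 0.093786 / 0.17122 ≈ 0.548
The largest is 0.548, so iron oxide copper-gold is most probable.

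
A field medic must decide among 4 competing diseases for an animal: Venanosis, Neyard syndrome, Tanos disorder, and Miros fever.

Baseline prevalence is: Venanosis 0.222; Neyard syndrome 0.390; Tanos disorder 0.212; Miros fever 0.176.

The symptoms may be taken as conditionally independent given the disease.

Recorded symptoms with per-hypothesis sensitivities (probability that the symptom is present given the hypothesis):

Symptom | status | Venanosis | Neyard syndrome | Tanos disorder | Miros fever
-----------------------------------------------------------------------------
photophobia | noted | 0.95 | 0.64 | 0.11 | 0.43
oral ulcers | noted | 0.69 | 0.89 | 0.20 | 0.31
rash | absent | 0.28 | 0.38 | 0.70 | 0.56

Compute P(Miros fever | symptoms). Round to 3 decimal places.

For each hypothesis, the unnormalized posterior weight is prior × product of the symptom likelihoods (using 1 − P(present | H) for each absent symptom):
  Venanosis: 0.222 × 0.95 × 0.69 × (1 − 0.28) = 0.10478
  Neyard syndrome: 0.390 × 0.64 × 0.89 × (1 − 0.38) = 0.13773
  Tanos disorder: 0.212 × 0.11 × 0.20 × (1 − 0.70) = 0.0013992
  Miros fever: 0.176 × 0.43 × 0.31 × (1 − 0.56) = 0.010323
Normalizing constant Z = 0.10478 + 0.13773 + 0.0013992 + 0.010323 = 0.25423.
P(Miros fever | evidence) = 0.010323 / 0.25423 ≈ 0.041.

0.041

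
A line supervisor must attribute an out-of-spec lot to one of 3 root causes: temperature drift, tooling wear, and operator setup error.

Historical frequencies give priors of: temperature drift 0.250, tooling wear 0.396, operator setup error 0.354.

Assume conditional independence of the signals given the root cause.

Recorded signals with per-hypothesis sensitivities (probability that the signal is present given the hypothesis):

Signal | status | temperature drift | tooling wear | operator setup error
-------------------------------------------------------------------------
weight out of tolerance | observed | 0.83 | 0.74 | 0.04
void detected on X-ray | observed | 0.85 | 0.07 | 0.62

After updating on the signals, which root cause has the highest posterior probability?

temperature drift

By Bayes' rule with conditional independence, the unnormalized weight for each hypothesis is prior × ∏ likelihoods:
  temperature drift: 0.250 × 0.83 × 0.85 = 0.17637
  tooling wear: 0.396 × 0.74 × 0.07 = 0.020513
  operator setup error: 0.354 × 0.04 × 0.62 = 0.0087792
The unnormalized weights sum to 0.20567.
P(temperature drift | evidence) ≈ 0.17637 / 0.20567 ≈ 0.858
P(tooling wear | evidence) ≈ 0.020513 / 0.20567 ≈ 0.100
P(operator setup error | evidence) ≈ 0.0087792 / 0.20567 ≈ 0.043
The largest is 0.858, so temperature drift is most probable.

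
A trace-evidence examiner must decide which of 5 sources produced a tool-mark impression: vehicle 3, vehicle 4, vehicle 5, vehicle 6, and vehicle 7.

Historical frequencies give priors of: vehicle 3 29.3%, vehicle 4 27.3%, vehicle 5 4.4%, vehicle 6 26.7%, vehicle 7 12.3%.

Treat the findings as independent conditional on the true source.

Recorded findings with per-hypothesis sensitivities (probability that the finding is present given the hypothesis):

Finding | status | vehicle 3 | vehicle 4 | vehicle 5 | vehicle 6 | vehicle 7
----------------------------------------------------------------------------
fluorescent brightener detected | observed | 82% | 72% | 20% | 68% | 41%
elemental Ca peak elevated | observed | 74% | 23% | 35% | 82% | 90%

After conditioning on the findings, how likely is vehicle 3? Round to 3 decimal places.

For each hypothesis, the unnormalized posterior weight is prior × product of the finding likelihoods:
  vehicle 3: 0.293 × 0.82 × 0.74 = 0.17779
  vehicle 4: 0.273 × 0.72 × 0.23 = 0.045209
  vehicle 5: 0.044 × 0.20 × 0.35 = 0.00308
  vehicle 6: 0.267 × 0.68 × 0.82 = 0.14888
  vehicle 7: 0.123 × 0.41 × 0.90 = 0.045387
Normalizing constant Z = 0.17779 + 0.045209 + 0.00308 + 0.14888 + 0.045387 = 0.42035.
P(vehicle 3 | evidence) = 0.17779 / 0.42035 ≈ 0.423.

0.423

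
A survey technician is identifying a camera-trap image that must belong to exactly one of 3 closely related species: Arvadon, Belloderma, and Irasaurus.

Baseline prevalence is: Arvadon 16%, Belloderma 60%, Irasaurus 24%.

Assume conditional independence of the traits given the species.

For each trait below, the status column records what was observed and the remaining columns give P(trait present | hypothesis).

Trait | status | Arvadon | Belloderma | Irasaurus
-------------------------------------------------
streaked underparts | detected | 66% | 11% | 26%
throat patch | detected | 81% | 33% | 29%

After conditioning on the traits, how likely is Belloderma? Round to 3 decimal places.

0.174

By Bayes' rule with conditional independence, the unnormalized weight for each hypothesis is prior × ∏ likelihoods:
  Arvadon: 0.16 × 0.66 × 0.81 = 0.085536
  Belloderma: 0.60 × 0.11 × 0.33 = 0.02178
  Irasaurus: 0.24 × 0.26 × 0.29 = 0.018096
The unnormalized weights sum to 0.12541.
P(Belloderma | evidence) = 0.02178 / 0.12541 ≈ 0.174.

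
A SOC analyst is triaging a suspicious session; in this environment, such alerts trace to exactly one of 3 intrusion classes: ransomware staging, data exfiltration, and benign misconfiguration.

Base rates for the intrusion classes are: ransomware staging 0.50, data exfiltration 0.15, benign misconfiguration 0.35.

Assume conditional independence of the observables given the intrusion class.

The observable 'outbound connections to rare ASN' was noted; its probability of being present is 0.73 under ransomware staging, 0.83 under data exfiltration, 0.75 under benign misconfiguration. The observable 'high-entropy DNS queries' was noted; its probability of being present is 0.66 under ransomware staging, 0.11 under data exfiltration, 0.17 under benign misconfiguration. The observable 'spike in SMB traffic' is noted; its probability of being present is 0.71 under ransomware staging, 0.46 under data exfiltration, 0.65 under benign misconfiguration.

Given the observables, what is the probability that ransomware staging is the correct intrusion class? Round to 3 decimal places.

0.829

For each hypothesis, the unnormalized posterior weight is prior × product of the observable likelihoods:
  ransomware staging: 0.50 × 0.73 × 0.66 × 0.71 = 0.17104
  data exfiltration: 0.15 × 0.83 × 0.11 × 0.46 = 0.0062997
  benign misconfiguration: 0.35 × 0.75 × 0.17 × 0.65 = 0.029006
Marginal likelihood of the evidence = 0.20634.
P(ransomware staging | evidence) = 0.17104 / 0.20634 ≈ 0.829.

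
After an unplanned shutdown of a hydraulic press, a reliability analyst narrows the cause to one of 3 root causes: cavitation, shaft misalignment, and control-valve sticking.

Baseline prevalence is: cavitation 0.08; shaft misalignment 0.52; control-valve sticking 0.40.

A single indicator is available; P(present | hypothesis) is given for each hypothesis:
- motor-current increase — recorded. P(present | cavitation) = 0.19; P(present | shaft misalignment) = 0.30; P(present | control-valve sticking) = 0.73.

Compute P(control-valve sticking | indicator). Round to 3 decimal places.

0.630

Multiply each prior by the likelihood of the indicator:
  cavitation: 0.08 × 0.19 = 0.0152
  shaft misalignment: 0.52 × 0.30 = 0.156
  control-valve sticking: 0.40 × 0.73 = 0.292
The unnormalized weights sum to 0.4632.
P(control-valve sticking | evidence) = 0.292 / 0.4632 ≈ 0.630.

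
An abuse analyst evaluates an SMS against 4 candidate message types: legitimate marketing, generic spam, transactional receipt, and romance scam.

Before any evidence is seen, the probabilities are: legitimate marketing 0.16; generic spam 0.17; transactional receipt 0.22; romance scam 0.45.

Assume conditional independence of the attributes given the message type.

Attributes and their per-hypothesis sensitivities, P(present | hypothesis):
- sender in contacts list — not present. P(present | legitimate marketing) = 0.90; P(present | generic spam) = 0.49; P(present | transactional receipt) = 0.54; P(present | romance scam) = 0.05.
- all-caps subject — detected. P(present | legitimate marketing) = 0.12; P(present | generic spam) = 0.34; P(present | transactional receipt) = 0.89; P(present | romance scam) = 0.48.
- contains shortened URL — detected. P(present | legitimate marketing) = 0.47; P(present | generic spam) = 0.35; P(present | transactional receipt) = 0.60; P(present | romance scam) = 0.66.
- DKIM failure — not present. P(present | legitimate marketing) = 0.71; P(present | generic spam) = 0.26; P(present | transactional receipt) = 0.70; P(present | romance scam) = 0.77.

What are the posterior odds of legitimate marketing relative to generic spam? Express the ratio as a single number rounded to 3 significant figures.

Unnormalized posterior weight (prior times the attribute likelihoods) for each of the two hypotheses (using 1 − P(present | H) for each absent attribute):
  legitimate marketing: 0.16 × (1 − 0.90) × 0.12 × 0.47 × (1 − 0.71) = 0.0002617
  generic spam: 0.17 × (1 − 0.49) × 0.34 × 0.35 × (1 − 0.26) = 0.0076348
Odds(legitimate marketing : generic spam) = 0.0002617 / 0.0076348 ≈ 0.0343.

0.0343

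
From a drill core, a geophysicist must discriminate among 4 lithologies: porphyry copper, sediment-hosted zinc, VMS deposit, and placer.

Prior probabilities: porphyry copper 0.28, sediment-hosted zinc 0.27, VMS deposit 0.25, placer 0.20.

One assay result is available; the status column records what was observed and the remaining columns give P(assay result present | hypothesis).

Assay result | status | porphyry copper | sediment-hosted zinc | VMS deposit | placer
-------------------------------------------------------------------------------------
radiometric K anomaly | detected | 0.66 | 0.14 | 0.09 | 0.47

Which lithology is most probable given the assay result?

Multiply each prior by the likelihood of the assay result:
  porphyry copper: 0.28 × 0.66 = 0.1848
  sediment-hosted zinc: 0.27 × 0.14 = 0.0378
  VMS deposit: 0.25 × 0.09 = 0.0225
  placer: 0.20 × 0.47 = 0.094
Marginal likelihood of the evidence = 0.3391.
P(porphyry copper | evidence) ≈ 0.1848 / 0.3391 ≈ 0.545
P(sediment-hosted zinc | evidence) ≈ 0.0378 / 0.3391 ≈ 0.111
P(VMS deposit | evidence) ≈ 0.0225 / 0.3391 ≈ 0.066
P(placer | evidence) ≈ 0.094 / 0.3391 ≈ 0.277
The largest is 0.545, so porphyry copper is most probable.

porphyry copper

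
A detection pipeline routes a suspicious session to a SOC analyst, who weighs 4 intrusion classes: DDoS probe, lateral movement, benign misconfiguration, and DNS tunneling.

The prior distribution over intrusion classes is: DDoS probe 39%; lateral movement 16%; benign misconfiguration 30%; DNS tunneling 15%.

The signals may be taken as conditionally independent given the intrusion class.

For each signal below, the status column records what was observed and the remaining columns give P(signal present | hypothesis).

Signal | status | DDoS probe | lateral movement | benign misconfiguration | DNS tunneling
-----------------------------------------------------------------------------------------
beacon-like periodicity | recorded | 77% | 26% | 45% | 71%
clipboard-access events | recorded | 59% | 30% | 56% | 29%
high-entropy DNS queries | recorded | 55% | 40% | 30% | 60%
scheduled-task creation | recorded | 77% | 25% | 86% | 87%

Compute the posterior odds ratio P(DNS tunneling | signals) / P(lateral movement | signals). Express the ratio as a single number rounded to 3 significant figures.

Posterior odds equal prior odds times the likelihood ratio; only the two competing hypotheses matter.
  DNS tunneling: 0.15 × 0.71 × 0.29 × 0.60 × 0.87 = 0.016122
  lateral movement: 0.16 × 0.26 × 0.30 × 0.40 × 0.25 = 0.001248
Odds(DNS tunneling : lateral movement) = 0.016122 / 0.001248 ≈ 12.9.

12.9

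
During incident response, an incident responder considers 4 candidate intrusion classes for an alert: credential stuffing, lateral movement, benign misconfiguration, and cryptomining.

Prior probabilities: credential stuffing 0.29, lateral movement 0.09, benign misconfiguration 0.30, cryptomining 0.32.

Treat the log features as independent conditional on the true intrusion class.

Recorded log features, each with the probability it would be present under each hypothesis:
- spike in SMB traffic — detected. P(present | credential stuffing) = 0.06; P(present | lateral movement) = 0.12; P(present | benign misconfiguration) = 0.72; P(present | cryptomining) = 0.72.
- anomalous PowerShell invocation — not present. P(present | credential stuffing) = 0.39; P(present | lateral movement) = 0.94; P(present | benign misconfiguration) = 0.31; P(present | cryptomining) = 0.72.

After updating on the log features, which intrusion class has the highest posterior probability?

benign misconfiguration

Multiply each prior by the joint likelihood of the log feature pattern (using 1 − P(present | H) for each absent log feature):
  credential stuffing: 0.29 × 0.06 × (1 − 0.39) = 0.010614
  lateral movement: 0.09 × 0.12 × (1 − 0.94) = 0.000648
  benign misconfiguration: 0.30 × 0.72 × (1 − 0.31) = 0.14904
  cryptomining: 0.32 × 0.72 × (1 − 0.72) = 0.064512
Marginal likelihood of the evidence = 0.22481.
P(credential stuffing | evidence) ≈ 0.010614 / 0.22481 ≈ 0.047
P(lateral movement | evidence) ≈ 0.000648 / 0.22481 ≈ 0.003
P(benign misconfiguration | evidence) ≈ 0.14904 / 0.22481 ≈ 0.663
P(cryptomining | evidence) ≈ 0.064512 / 0.22481 ≈ 0.287
The largest is 0.663, so benign misconfiguration is most probable.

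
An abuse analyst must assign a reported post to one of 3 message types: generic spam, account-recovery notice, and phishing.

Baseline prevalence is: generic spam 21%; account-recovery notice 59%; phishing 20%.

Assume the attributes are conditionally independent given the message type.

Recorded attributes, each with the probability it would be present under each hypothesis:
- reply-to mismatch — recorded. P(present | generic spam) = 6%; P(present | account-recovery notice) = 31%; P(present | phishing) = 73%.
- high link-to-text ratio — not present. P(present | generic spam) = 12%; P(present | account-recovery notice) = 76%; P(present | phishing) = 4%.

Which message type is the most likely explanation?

phishing

For each hypothesis, the unnormalized posterior weight is prior × product of the attribute likelihoods (using 1 − P(present | H) for each absent attribute):
  generic spam: 0.21 × 0.06 × (1 − 0.12) = 0.011088
  account-recovery notice: 0.59 × 0.31 × (1 − 0.76) = 0.043896
  phishing: 0.20 × 0.73 × (1 − 0.04) = 0.14016
The unnormalized weights sum to 0.19514.
P(generic spam | evidence) ≈ 0.011088 / 0.19514 ≈ 0.057
P(account-recovery notice | evidence) ≈ 0.043896 / 0.19514 ≈ 0.225
P(phishing | evidence) ≈ 0.14016 / 0.19514 ≈ 0.718
The largest is 0.718, so phishing is most probable.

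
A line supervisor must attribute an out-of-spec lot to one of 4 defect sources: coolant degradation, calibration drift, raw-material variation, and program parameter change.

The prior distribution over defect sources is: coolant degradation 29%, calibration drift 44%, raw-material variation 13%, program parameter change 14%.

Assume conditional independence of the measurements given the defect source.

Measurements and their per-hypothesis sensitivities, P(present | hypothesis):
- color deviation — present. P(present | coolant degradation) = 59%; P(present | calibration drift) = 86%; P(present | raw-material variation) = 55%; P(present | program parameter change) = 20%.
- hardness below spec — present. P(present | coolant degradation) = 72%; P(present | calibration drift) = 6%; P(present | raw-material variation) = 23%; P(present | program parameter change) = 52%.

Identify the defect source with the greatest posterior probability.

coolant degradation

By Bayes' rule with conditional independence, the unnormalized weight for each hypothesis is prior × ∏ likelihoods:
  coolant degradation: 0.29 × 0.59 × 0.72 = 0.12319
  calibration drift: 0.44 × 0.86 × 0.06 = 0.022704
  raw-material variation: 0.13 × 0.55 × 0.23 = 0.016445
  program parameter change: 0.14 × 0.20 × 0.52 = 0.01456
The unnormalized weights sum to 0.1769.
P(coolant degradation | evidence) ≈ 0.12319 / 0.1769 ≈ 0.696
P(calibration drift | evidence) ≈ 0.022704 / 0.1769 ≈ 0.128
P(raw-material variation | evidence) ≈ 0.016445 / 0.1769 ≈ 0.093
P(program parameter change | evidence) ≈ 0.01456 / 0.1769 ≈ 0.082
The largest is 0.696, so coolant degradation is most probable.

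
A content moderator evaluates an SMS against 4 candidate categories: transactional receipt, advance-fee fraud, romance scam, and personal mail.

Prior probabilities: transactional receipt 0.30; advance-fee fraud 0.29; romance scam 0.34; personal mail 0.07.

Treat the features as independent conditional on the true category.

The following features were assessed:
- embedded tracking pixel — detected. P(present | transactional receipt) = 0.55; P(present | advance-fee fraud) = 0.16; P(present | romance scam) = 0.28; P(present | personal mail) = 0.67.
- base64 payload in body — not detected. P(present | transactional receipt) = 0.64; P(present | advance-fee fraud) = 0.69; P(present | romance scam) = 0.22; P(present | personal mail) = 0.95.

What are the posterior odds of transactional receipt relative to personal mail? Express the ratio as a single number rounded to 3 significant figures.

The normalizing constant cancels in an odds ratio, so compute prior × likelihood for the two hypotheses only (using 1 − P(present | H) for each absent feature):
  transactional receipt: 0.30 × 0.55 × (1 − 0.64) = 0.0594
  personal mail: 0.07 × 0.67 × (1 − 0.95) = 0.002345
Odds(transactional receipt : personal mail) = 0.0594 / 0.002345 ≈ 25.3.

25.3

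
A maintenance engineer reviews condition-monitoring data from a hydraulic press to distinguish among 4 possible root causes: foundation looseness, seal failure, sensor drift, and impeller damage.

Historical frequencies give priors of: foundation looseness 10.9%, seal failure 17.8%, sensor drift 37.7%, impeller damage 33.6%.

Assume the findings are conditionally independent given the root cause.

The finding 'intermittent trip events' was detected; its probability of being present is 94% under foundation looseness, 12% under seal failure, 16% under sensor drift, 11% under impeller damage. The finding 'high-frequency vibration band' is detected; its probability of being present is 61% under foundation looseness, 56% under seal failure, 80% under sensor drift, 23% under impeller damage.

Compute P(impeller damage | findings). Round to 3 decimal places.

0.065

Multiply each prior by the joint likelihood of the evidence pattern:
  foundation looseness: 0.109 × 0.94 × 0.61 = 0.062501
  seal failure: 0.178 × 0.12 × 0.56 = 0.011962
  sensor drift: 0.377 × 0.16 × 0.80 = 0.048256
  impeller damage: 0.336 × 0.11 × 0.23 = 0.0085008
Normalizing constant Z = 0.062501 + 0.011962 + 0.048256 + 0.0085008 = 0.13122.
P(impeller damage | evidence) = 0.0085008 / 0.13122 ≈ 0.065.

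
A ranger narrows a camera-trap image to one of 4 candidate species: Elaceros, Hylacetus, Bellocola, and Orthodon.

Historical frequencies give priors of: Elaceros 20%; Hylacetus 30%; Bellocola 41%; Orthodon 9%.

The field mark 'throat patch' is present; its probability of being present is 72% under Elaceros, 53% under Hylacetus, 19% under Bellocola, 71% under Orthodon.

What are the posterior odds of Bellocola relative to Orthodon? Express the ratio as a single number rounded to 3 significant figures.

Unnormalized posterior weight (prior times the field mark likelihood) for each of the two hypotheses:
  Bellocola: 0.41 × 0.19 = 0.0779
  Orthodon: 0.09 × 0.71 = 0.0639
Odds(Bellocola : Orthodon) = 0.0779 / 0.0639 ≈ 1.22.

1.22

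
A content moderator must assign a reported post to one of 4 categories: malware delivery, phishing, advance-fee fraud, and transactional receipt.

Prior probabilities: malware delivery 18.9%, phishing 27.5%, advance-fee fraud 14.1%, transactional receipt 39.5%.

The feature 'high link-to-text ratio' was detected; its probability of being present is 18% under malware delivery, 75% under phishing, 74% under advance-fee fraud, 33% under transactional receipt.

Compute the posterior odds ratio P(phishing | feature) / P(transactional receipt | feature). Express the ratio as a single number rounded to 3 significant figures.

Unnormalized posterior weight (prior times the feature likelihood) for each of the two hypotheses:
  phishing: 0.275 × 0.75 = 0.20625
  transactional receipt: 0.395 × 0.33 = 0.13035
Odds(phishing : transactional receipt) = 0.20625 / 0.13035 ≈ 1.58.

1.58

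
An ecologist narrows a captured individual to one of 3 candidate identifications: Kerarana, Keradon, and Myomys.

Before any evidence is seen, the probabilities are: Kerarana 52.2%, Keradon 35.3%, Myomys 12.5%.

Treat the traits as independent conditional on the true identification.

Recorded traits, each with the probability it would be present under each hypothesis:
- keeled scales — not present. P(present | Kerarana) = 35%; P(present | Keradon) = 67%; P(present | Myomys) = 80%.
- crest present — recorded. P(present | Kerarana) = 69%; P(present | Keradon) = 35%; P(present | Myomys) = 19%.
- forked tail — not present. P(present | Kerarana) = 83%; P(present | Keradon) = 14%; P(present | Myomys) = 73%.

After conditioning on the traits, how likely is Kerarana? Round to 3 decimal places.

For each hypothesis, the unnormalized posterior weight is prior × product of the trait likelihoods (using 1 − P(present | H) for each absent trait):
  Kerarana: 0.522 × (1 − 0.35) × 0.69 × (1 − 0.83) = 0.0398
  Keradon: 0.353 × (1 − 0.67) × 0.35 × (1 − 0.14) = 0.035063
  Myomys: 0.125 × (1 − 0.80) × 0.19 × (1 − 0.73) = 0.0012825
Marginal likelihood of the evidence = 0.076146.
P(Kerarana | evidence) = 0.0398 / 0.076146 ≈ 0.523.

0.523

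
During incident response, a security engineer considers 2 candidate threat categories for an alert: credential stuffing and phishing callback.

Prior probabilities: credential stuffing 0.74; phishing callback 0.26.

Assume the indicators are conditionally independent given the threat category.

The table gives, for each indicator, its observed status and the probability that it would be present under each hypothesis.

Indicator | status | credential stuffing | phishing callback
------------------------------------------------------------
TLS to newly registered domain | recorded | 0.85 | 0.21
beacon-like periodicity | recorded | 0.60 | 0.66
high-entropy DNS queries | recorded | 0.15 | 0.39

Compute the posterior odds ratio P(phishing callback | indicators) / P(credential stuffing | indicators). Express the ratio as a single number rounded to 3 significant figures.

0.248

Posterior odds equal prior odds times the likelihood ratio; only the two competing hypotheses matter.
  phishing callback: 0.26 × 0.21 × 0.66 × 0.39 = 0.014054
  credential stuffing: 0.74 × 0.85 × 0.60 × 0.15 = 0.05661
Posterior odds = 0.014054 / 0.05661 ≈ 0.248.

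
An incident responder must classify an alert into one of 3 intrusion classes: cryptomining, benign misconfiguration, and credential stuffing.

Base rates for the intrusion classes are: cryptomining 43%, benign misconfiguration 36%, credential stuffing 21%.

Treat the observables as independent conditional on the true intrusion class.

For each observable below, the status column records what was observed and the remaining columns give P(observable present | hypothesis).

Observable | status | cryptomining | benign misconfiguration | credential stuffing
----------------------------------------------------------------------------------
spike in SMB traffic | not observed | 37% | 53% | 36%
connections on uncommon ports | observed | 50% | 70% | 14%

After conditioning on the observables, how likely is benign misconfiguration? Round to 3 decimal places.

By Bayes' rule with conditional independence, the unnormalized weight for each hypothesis is prior × ∏ likelihoods (using 1 − P(present | H) for each absent observable):
  cryptomining: 0.43 × (1 − 0.37) × 0.50 = 0.13545
  benign misconfiguration: 0.36 × (1 − 0.53) × 0.70 = 0.11844
  credential stuffing: 0.21 × (1 − 0.36) × 0.14 = 0.018816
Normalizing constant Z = 0.13545 + 0.11844 + 0.018816 = 0.27271.
P(benign misconfiguration | evidence) = 0.11844 / 0.27271 ≈ 0.434.

0.434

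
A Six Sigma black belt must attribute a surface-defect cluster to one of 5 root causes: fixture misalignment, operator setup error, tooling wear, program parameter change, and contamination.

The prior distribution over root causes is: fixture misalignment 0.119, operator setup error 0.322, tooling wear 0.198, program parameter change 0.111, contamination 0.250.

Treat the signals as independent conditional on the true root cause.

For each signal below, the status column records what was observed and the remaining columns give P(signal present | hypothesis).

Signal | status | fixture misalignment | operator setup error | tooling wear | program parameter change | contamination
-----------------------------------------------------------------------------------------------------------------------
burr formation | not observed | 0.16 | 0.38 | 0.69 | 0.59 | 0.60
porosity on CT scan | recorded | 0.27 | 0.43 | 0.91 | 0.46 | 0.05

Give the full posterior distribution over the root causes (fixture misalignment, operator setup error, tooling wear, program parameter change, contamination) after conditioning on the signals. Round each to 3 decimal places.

Multiply each prior by the joint likelihood of the signal pattern (using 1 − P(present | H) for each absent signal):
  fixture misalignment: 0.119 × (1 − 0.16) × 0.27 = 0.026989
  operator setup error: 0.322 × (1 − 0.38) × 0.43 = 0.085845
  tooling wear: 0.198 × (1 − 0.69) × 0.91 = 0.055856
  program parameter change: 0.111 × (1 − 0.59) × 0.46 = 0.020935
  contamination: 0.250 × (1 − 0.60) × 0.05 = 0.005
The unnormalized weights sum to 0.19462.
P(fixture misalignment | evidence) = 0.026989 / 0.19462 ≈ 0.139
P(operator setup error | evidence) = 0.085845 / 0.19462 ≈ 0.441
P(tooling wear | evidence) = 0.055856 / 0.19462 ≈ 0.287
P(program parameter change | evidence) = 0.020935 / 0.19462 ≈ 0.108
P(contamination | evidence) = 0.005 / 0.19462 ≈ 0.026

0.139, 0.441, 0.287, 0.108, 0.026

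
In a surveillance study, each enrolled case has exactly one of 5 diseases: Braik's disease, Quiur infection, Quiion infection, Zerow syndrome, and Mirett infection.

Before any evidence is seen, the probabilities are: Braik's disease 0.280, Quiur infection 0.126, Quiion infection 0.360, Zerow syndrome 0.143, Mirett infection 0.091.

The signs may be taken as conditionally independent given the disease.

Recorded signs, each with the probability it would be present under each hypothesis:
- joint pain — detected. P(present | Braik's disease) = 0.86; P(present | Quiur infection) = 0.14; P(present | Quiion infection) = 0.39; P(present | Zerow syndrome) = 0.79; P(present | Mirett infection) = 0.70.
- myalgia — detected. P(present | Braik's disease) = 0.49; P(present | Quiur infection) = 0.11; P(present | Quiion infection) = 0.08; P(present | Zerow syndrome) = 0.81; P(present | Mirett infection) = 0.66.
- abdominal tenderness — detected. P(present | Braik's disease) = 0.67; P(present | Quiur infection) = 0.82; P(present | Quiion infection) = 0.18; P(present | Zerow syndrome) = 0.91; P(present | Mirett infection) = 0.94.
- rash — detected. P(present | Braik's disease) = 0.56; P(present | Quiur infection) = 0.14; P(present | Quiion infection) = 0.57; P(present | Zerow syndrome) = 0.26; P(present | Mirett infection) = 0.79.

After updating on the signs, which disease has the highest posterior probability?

Multiply each prior by the joint likelihood of the sign pattern:
  Braik's disease: 0.280 × 0.86 × 0.49 × 0.67 × 0.56 = 0.044271
  Quiur infection: 0.126 × 0.14 × 0.11 × 0.82 × 0.14 = 0.00022276
  Quiion infection: 0.360 × 0.39 × 0.08 × 0.18 × 0.57 = 0.0011524
  Zerow syndrome: 0.143 × 0.79 × 0.81 × 0.91 × 0.26 = 0.02165
  Mirett infection: 0.091 × 0.70 × 0.66 × 0.94 × 0.79 = 0.03122
Normalizing constant Z = 0.044271 + 0.00022276 + 0.0011524 + 0.02165 + 0.03122 = 0.098516.
P(Braik's disease | evidence) ≈ 0.044271 / 0.098516 ≈ 0.449
P(Quiur infection | evidence) ≈ 0.00022276 / 0.098516 ≈ 0.002
P(Quiion infection | evidence) ≈ 0.0011524 / 0.098516 ≈ 0.012
P(Zerow syndrome | evidence) ≈ 0.02165 / 0.098516 ≈ 0.220
P(Mirett infection | evidence) ≈ 0.03122 / 0.098516 ≈ 0.317
The largest is 0.449, so Braik's disease is most probable.

Braik's disease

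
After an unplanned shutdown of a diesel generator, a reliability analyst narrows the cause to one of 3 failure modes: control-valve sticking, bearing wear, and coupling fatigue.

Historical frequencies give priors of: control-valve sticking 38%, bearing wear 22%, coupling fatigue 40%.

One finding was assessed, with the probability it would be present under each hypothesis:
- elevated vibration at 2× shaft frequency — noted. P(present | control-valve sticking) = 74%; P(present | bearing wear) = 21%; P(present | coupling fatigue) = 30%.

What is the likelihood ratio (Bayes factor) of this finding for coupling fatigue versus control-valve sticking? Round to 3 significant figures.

The Bayes factor is the ratio of the two likelihoods.
  coupling fatigue: 0.3
  control-valve sticking: 0.74
Bayes factor = 0.3 / 0.74 ≈ 0.405

0.405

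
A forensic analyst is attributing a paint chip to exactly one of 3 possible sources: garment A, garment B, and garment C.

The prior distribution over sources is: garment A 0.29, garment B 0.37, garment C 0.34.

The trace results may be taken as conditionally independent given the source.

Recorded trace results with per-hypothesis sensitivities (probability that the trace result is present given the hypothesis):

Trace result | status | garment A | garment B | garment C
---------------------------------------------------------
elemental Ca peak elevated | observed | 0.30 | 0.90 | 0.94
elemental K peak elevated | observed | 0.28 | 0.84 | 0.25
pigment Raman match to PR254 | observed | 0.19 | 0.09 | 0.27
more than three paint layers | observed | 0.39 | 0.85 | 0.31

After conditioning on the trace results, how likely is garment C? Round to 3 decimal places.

0.224

Multiply each prior by the joint likelihood of the trace result pattern:
  garment A: 0.29 × 0.30 × 0.28 × 0.19 × 0.39 = 0.0018051
  garment B: 0.37 × 0.90 × 0.84 × 0.09 × 0.85 = 0.021399
  garment C: 0.34 × 0.94 × 0.25 × 0.27 × 0.31 = 0.0066876
Marginal likelihood of the evidence = 0.029891.
P(garment C | evidence) = 0.0066876 / 0.029891 ≈ 0.224.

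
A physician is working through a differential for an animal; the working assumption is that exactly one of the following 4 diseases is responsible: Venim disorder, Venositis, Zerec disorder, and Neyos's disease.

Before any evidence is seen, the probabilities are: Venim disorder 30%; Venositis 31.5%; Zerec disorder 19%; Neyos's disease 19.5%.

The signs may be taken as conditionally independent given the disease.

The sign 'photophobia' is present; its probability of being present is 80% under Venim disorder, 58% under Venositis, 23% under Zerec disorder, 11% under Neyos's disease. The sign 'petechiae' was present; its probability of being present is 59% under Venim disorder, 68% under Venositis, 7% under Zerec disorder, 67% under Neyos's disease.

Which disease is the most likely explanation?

By Bayes' rule with conditional independence, the unnormalized weight for each hypothesis is prior × ∏ likelihoods:
  Venim disorder: 0.300 × 0.80 × 0.59 = 0.1416
  Venositis: 0.315 × 0.58 × 0.68 = 0.12424
  Zerec disorder: 0.190 × 0.23 × 0.07 = 0.003059
  Neyos's disease: 0.195 × 0.11 × 0.67 = 0.014372
The unnormalized weights sum to 0.28327.
P(Venim disorder | evidence) ≈ 0.1416 / 0.28327 ≈ 0.500
P(Venositis | evidence) ≈ 0.12424 / 0.28327 ≈ 0.439
P(Zerec disorder | evidence) ≈ 0.003059 / 0.28327 ≈ 0.011
P(Neyos's disease | evidence) ≈ 0.014372 / 0.28327 ≈ 0.051
The largest is 0.500, so Venim disorder is most probable.

Venim disorder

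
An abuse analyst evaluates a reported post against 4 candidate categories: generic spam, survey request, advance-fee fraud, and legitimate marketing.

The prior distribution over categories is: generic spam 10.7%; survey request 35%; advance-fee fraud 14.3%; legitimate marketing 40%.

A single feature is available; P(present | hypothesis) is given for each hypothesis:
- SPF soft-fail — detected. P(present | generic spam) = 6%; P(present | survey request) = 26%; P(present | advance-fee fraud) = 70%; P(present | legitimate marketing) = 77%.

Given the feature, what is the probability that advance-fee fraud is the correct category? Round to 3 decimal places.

0.198

Multiply each prior by the likelihood of the feature:
  generic spam: 0.107 × 0.06 = 0.00642
  survey request: 0.350 × 0.26 = 0.091
  advance-fee fraud: 0.143 × 0.70 = 0.1001
  legitimate marketing: 0.400 × 0.77 = 0.308
Normalizing constant Z = 0.00642 + 0.091 + 0.1001 + 0.308 = 0.50552.
P(advance-fee fraud | evidence) = 0.1001 / 0.50552 ≈ 0.198.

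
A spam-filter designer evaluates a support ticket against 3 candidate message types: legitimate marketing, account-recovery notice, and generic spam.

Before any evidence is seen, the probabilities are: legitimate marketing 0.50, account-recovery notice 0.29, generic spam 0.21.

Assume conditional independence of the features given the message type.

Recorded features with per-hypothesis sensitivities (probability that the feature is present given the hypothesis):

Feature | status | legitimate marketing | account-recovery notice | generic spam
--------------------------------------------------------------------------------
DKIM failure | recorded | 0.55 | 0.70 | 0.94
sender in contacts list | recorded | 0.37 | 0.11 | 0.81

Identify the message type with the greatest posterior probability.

By Bayes' rule with conditional independence, the unnormalized weight for each hypothesis is prior × ∏ likelihoods:
  legitimate marketing: 0.50 × 0.55 × 0.37 = 0.10175
  account-recovery notice: 0.29 × 0.70 × 0.11 = 0.02233
  generic spam: 0.21 × 0.94 × 0.81 = 0.15989
Marginal likelihood of the evidence = 0.28397.
P(legitimate marketing | evidence) ≈ 0.10175 / 0.28397 ≈ 0.358
P(account-recovery notice | evidence) ≈ 0.02233 / 0.28397 ≈ 0.079
P(generic spam | evidence) ≈ 0.15989 / 0.28397 ≈ 0.563
The largest is 0.563, so generic spam is most probable.

generic spam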